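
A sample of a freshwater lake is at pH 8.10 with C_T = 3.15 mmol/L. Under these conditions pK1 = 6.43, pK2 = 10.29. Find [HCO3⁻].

α₁ = 1 / (1 + [H⁺]/K1 + K2/[H⁺]) = 1 / (1 + 10^-1.67 + 10^-2.19)
   = 1 / (1 + 0.021380 + 0.0064565) = 1/1.0278 = 0.9729
[HCO3⁻] = α₁ × DIC = 0.9729 × 3.15 = 3.06 mmol/L

[HCO3⁻] = 3.06 mmol/L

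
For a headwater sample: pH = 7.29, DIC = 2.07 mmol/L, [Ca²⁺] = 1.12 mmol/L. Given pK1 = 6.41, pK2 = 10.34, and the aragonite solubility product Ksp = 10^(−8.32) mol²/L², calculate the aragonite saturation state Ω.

Ω = 0.381

α₂ = 1 / (1 + [H⁺]/K2 + [H⁺]²/(K1K2)) = 1 / (1 + 10^+3.05 + 10^+2.17)
   = 1 / (1 + 1122.0 + 147.91) = 1/1270.9 = 0.0007868
[CO3²⁻] = α₂ × DIC = 0.0007868 × 2.07 = 0.001629 mmol/L = 1.629 μmol/L
Ksp = 10^(−8.32) = 4.786×10^-9
Ω = [Ca²⁺][CO3²⁻]/Ksp = (1.12×10^-3)(1.629×10^-6) / 4.786×10^-9 = 0.381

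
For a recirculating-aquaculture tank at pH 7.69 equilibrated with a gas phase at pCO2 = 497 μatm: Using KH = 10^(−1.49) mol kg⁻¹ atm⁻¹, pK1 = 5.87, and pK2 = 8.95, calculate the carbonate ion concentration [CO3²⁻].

[CO3²⁻] = 0.0584 mmol/kg

[CO2*] = KH · pCO2 = 10^(−1.49) × 497×10^-6 = 1.608×10^-5 mol/kg
α₀ = 1/(1 + K1/[H⁺] + K1K2/[H⁺]²) = 1/(1 + 10^+1.82 + 10^+0.56) = 0.01414
DIC = [CO2*]/α₀ = 1.608×10^-5 / 0.01414 = 1.137 mmol/kg
[CO3²⁻] = α₂·DIC; α₂ = 0.05135, so [CO3²⁻] = 0.05135 × 1.137 = 0.0584 mmol/kg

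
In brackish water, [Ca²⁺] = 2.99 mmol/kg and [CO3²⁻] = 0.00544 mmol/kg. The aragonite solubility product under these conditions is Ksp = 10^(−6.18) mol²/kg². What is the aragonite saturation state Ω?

Ω = 0.0246

Ksp = 10^(−6.18) = 6.607×10^-7
Ω = [Ca²⁺][CO3²⁻]/Ksp = (2.99×10^-3)(0.00544×10^-3) / 6.607×10^-7 = 0.0246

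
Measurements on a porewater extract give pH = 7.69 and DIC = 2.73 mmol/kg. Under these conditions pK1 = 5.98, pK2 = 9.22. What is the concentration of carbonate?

[CO3²⁻] = 0.0768 mmol/kg

α₂ = 1 / (1 + [H⁺]/K2 + [H⁺]²/(K1K2)) = 1 / (1 + 10^+1.53 + 10^-0.18)
   = 1 / (1 + 33.884 + 0.66069) = 1/35.545 = 0.02813
[CO3²⁻] = α₂ × DIC = 0.02813 × 2.73 = 0.0768 mmol/kg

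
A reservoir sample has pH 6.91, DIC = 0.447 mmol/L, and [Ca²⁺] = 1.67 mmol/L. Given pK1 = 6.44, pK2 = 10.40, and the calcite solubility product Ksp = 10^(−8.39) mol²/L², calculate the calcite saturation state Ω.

α₂ = 1 / (1 + [H⁺]/K2 + [H⁺]²/(K1K2)) = 1 / (1 + 10^+3.49 + 10^+3.02)
   = 1 / (1 + 3090.3 + 1047.1) = 1/4138.4 = 0.0002416
[CO3²⁻] = α₂ × DIC = 0.0002416 × 0.447 = 0.0001080 mmol/L = 0.1080 μmol/L
Ksp = 10^(−8.39) = 4.074×10^-9
Ω = [Ca²⁺][CO3²⁻]/Ksp = (1.67×10^-3)(1.080×10^-7) / 4.074×10^-9 = 0.0443

Ω = 0.0443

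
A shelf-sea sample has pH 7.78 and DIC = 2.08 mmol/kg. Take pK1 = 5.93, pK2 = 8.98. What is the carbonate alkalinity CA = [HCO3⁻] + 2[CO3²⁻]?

CA = [HCO3⁻] + 2[CO3²⁻] = (α₁ + 2α₂)·DIC
At pH 7.78: [H⁺]/K1 = 10^-1.85 = 0.014125, K2/[H⁺] = 10^-1.20 = 0.063096
α₁ = 1/(1 + 0.014125 + 0.063096) = 1/1.0772 = 0.9283; α₂ = α₁·K2/[H⁺] = 0.05857
α₁ + 2α₂ = 1.0455
CA = 1.0455 × 2.08 = 2.17 mmol/kg

CA = 2.17 mmol/kg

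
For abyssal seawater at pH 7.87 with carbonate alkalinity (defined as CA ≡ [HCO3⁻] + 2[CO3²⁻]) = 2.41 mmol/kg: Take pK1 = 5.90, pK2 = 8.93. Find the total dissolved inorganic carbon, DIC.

DIC = 2.25 mmol/kg

CA = [HCO3⁻] + 2[CO3²⁻] = (α₁ + 2α₂)·DIC
At pH 7.87: [H⁺]/K1 = 10^-1.97 = 0.010715, K2/[H⁺] = 10^-1.06 = 0.087096
α₁ = 1/(1 + 0.010715 + 0.087096) = 1/1.0978 = 0.9109; α₂ = α₁·K2/[H⁺] = 0.07934
α₁ + 2α₂ = 1.0696
DIC = CA / (α₁ + 2α₂) = 2.41 / 1.0696 = 2.25 mmol/kg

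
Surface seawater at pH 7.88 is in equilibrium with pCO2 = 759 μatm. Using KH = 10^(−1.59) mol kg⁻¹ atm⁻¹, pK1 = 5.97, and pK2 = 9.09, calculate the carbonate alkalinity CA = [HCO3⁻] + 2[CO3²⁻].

CA = 1.78 mmol/kg

[CO2*] = KH · pCO2 = 10^(−1.59) × 759×10^-6 = 1.951×10^-5 mol/kg
α₀ = 1/(1 + K1/[H⁺] + K1K2/[H⁺]²) = 1/(1 + 10^+1.91 + 10^+0.70) = 0.01146
DIC = [CO2*]/α₀ = 1.951×10^-5 / 0.01146 = 1.703 mmol/kg
CA = (α₁ + 2α₂)·DIC = (0.9311 + 2×0.05741) × 1.703 = 1.78 mmol/kg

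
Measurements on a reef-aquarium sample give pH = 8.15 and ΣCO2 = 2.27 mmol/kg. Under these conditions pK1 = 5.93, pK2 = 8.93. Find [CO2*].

[CO2*] = 11.7 μmol/kg

α₀ = 1 / (1 + K1/[H⁺] + K1K2/[H⁺]²) = 1 / (1 + 10^+2.22 + 10^+1.44)
   = 1 / (1 + 165.96 + 27.542) = 1/194.50 = 0.005141
[CO2*] = α₀ × DIC = 0.005141 × 2.27 = 0.0117 mmol/kg = 11.7 μmol/kg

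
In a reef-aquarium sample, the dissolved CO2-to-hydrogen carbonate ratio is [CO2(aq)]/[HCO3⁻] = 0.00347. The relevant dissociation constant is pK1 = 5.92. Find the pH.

pH = 8.38

From K1 = [H⁺][HCO3⁻]/[CO2(aq)]:  pH = pK1 − log₁₀([CO2(aq)]/[HCO3⁻])
log₁₀(0.00347) = -2.460
pH = 5.92 − (-2.460) = 8.38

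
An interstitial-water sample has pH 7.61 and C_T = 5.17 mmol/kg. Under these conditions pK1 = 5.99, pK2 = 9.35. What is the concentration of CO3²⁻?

[CO3²⁻] = 0.0903 mmol/kg

α₂ = 1 / (1 + [H⁺]/K2 + [H⁺]²/(K1K2)) = 1 / (1 + 10^+1.74 + 10^+0.12)
   = 1 / (1 + 54.954 + 1.3183) = 1/57.272 = 0.01746
[CO3²⁻] = α₂ × DIC = 0.01746 × 5.17 = 0.0903 mmol/kg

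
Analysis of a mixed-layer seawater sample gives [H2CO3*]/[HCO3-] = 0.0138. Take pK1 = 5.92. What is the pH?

From K1 = [H⁺][HCO3-]/[H2CO3*]:  pH = pK1 − log₁₀([H2CO3*]/[HCO3-])
log₁₀(0.0138) = -1.860
pH = 5.92 − (-1.860) = 7.78

pH = 7.78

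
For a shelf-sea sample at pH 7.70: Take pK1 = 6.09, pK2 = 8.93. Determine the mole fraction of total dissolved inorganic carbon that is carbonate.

α₂ = 1 / (1 + [H⁺]/K2 + [H⁺]²/(K1K2)) = 1 / (1 + 10^+1.23 + 10^-0.38)
   = 1 / (1 + 16.982 + 0.41687) = 1/18.399 = 0.05435

α₂ = 0.0543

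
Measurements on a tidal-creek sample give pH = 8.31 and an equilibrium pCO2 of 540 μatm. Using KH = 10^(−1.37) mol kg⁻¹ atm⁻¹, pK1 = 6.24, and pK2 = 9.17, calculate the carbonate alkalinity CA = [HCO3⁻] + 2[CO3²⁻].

[CO2*] = KH · pCO2 = 10^(−1.37) × 540×10^-6 = 2.304×10^-5 mol/kg
α₀ = 1/(1 + K1/[H⁺] + K1K2/[H⁺]²) = 1/(1 + 10^+2.07 + 10^+1.21) = 0.007423
DIC = [CO2*]/α₀ = 2.304×10^-5 / 0.007423 = 3.103 mmol/kg
CA = (α₁ + 2α₂)·DIC = (0.8722 + 2×0.1204) × 3.103 = 3.45 mmol/kg

CA = 3.45 mmol/kg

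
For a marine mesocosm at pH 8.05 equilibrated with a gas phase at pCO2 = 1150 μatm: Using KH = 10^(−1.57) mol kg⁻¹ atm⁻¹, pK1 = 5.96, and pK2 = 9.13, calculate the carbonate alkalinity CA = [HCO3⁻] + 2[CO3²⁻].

CA = 4.44 mmol/kg

[CO2*] = KH · pCO2 = 10^(−1.57) × 1150×10^-6 = 3.095×10^-5 mol/kg
α₀ = 1/(1 + K1/[H⁺] + K1K2/[H⁺]²) = 1/(1 + 10^+2.09 + 10^+1.01) = 0.007448
DIC = [CO2*]/α₀ = 3.095×10^-5 / 0.007448 = 4.156 mmol/kg
CA = (α₁ + 2α₂)·DIC = (0.9163 + 2×0.07622) × 4.156 = 4.44 mmol/kg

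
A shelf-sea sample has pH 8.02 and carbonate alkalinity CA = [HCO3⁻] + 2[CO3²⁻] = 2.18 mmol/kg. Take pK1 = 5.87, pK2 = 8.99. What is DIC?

CA = [HCO3⁻] + 2[CO3²⁻] = (α₁ + 2α₂)·DIC
At pH 8.02: [H⁺]/K1 = 10^-2.15 = 0.0070795, K2/[H⁺] = 10^-0.97 = 0.10715
α₁ = 1/(1 + 0.0070795 + 0.10715) = 1/1.1142 = 0.8975; α₂ = α₁·K2/[H⁺] = 0.09617
α₁ + 2α₂ = 1.0898
DIC = CA / (α₁ + 2α₂) = 2.18 / 1.0898 = 2.00 mmol/kg

DIC = 2.00 mmol/kg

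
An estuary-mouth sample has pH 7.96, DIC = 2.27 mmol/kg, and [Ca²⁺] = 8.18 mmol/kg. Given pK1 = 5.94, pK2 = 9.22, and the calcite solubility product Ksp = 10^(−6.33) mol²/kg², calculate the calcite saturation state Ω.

Ω = 2.05

α₂ = 1 / (1 + [H⁺]/K2 + [H⁺]²/(K1K2)) = 1 / (1 + 10^+1.26 + 10^-0.76)
   = 1 / (1 + 18.197 + 0.17378) = 1/19.371 = 0.05162
[CO3²⁻] = α₂ × DIC = 0.05162 × 2.27 = 0.1172 mmol/kg
Ksp = 10^(−6.33) = 4.677×10^-7
Ω = [Ca²⁺][CO3²⁻]/Ksp = (8.18×10^-3)(1.172×10^-4) / 4.677×10^-7 = 2.05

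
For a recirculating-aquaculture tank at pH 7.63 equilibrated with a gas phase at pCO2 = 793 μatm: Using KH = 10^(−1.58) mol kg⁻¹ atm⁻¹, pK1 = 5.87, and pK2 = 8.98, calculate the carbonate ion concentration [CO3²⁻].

[CO2*] = KH · pCO2 = 10^(−1.58) × 793×10^-6 = 2.086×10^-5 mol/kg
α₀ = 1/(1 + K1/[H⁺] + K1K2/[H⁺]²) = 1/(1 + 10^+1.76 + 10^+0.41) = 0.01636
DIC = [CO2*]/α₀ = 2.086×10^-5 / 0.01636 = 1.275 mmol/kg
[CO3²⁻] = α₂·DIC; α₂ = 0.04206, so [CO3²⁻] = 0.04206 × 1.275 = 0.0536 mmol/kg

[CO3²⁻] = 0.0536 mmol/kg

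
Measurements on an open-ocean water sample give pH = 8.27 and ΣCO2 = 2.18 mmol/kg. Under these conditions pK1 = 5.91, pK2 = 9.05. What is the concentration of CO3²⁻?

α₂ = 1 / (1 + [H⁺]/K2 + [H⁺]²/(K1K2)) = 1 / (1 + 10^+0.78 + 10^-1.58)
   = 1 / (1 + 6.0256 + 0.026303) = 1/7.0519 = 0.1418
[CO3²⁻] = α₂ × DIC = 0.1418 × 2.18 = 0.309 mmol/kg

[CO3²⁻] = 0.309 mmol/kg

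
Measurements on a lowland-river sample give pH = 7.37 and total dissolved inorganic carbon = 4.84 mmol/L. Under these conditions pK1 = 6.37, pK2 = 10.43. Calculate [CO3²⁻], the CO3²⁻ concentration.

[CO3²⁻] = 3.83 μmol/L

α₂ = 1 / (1 + [H⁺]/K2 + [H⁺]²/(K1K2)) = 1 / (1 + 10^+3.06 + 10^+2.06)
   = 1 / (1 + 1148.2 + 114.82) = 1/1264.0 = 0.0007912
[CO3²⁻] = α₂ × DIC = 0.0007912 × 4.84 = 0.00383 mmol/L = 3.83 μmol/L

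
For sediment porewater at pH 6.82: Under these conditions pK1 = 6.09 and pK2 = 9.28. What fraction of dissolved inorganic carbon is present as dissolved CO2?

α₀ = 1 / (1 + K1/[H⁺] + K1K2/[H⁺]²) = 1 / (1 + 10^+0.73 + 10^-1.73)
   = 1 / (1 + 5.3703 + 0.018621) = 1/6.3889 = 0.1565

α₀ = 0.157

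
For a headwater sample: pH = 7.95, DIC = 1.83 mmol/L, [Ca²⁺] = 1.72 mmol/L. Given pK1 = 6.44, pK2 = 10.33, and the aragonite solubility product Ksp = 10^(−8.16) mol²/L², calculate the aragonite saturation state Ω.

α₂ = 1 / (1 + [H⁺]/K2 + [H⁺]²/(K1K2)) = 1 / (1 + 10^+2.38 + 10^+0.87)
   = 1 / (1 + 239.88 + 7.4131) = 1/248.30 = 0.004027
[CO3²⁻] = α₂ × DIC = 0.004027 × 1.83 = 0.007370 mmol/L = 7.370 μmol/L
Ksp = 10^(−8.16) = 6.918×10^-9
Ω = [Ca²⁺][CO3²⁻]/Ksp = (1.72×10^-3)(7.370×10^-6) / 6.918×10^-9 = 1.83

Ω = 1.83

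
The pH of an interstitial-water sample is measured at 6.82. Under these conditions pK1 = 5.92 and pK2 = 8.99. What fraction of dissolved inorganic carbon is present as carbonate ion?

α₂ = 1 / (1 + [H⁺]/K2 + [H⁺]²/(K1K2)) = 1 / (1 + 10^+2.17 + 10^+1.27)
   = 1 / (1 + 147.91 + 18.621) = 1/167.53 = 0.005969

α₂ = 0.00597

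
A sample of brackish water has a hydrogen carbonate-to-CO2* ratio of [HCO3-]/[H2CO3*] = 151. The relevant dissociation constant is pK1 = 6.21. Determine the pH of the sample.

pH = 8.39

From K1 = [H⁺][HCO3-]/[H2CO3*]:  pH = pK1 + log₁₀([HCO3-]/[H2CO3*])
log₁₀(151) = +2.179
pH = 6.21 + (+2.179) = 8.39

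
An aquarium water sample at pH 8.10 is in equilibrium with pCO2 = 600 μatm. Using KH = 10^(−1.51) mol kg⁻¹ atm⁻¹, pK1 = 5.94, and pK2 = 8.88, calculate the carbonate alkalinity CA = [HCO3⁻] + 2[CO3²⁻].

CA = 3.57 mmol/kg

[CO2*] = KH · pCO2 = 10^(−1.51) × 600×10^-6 = 1.854×10^-5 mol/kg
α₀ = 1/(1 + K1/[H⁺] + K1K2/[H⁺]²) = 1/(1 + 10^+2.16 + 10^+1.38) = 0.005899
DIC = [CO2*]/α₀ = 1.854×10^-5 / 0.005899 = 3.143 mmol/kg
CA = (α₁ + 2α₂)·DIC = (0.8526 + 2×0.1415) × 3.143 = 3.57 mmol/kg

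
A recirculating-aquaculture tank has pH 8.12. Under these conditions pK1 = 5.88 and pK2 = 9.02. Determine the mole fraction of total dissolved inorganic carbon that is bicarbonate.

α₁ = 0.884

α₁ = 1 / (1 + [H⁺]/K1 + K2/[H⁺]) = 1 / (1 + 10^-2.24 + 10^-0.90)
   = 1 / (1 + 0.0057544 + 0.12589) = 1/1.1316 = 0.8837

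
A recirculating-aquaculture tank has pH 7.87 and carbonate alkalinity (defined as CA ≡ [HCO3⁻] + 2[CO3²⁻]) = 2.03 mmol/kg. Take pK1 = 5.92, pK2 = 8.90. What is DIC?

DIC = 1.89 mmol/kg

CA = [HCO3⁻] + 2[CO3²⁻] = (α₁ + 2α₂)·DIC
At pH 7.87: [H⁺]/K1 = 10^-1.95 = 0.011220, K2/[H⁺] = 10^-1.03 = 0.093325
α₁ = 1/(1 + 0.011220 + 0.093325) = 1/1.1045 = 0.9053; α₂ = α₁·K2/[H⁺] = 0.08449
α₁ + 2α₂ = 1.0743
DIC = CA / (α₁ + 2α₂) = 2.03 / 1.0743 = 1.89 mmol/kg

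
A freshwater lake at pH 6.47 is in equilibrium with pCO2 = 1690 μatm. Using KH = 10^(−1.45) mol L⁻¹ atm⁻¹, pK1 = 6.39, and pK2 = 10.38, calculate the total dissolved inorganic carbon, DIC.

[CO2*] = KH · pCO2 = 10^(−1.45) × 1690×10^-6 = 5.996×10^-5 mol/L
α₀ = 1/(1 + K1/[H⁺] + K1K2/[H⁺]²) = 1/(1 + 10^+0.08 + 10^-3.83) = 0.4540
DIC = [CO2*]/α₀ = 5.996×10^-5 / 0.4540 = 0.132 mmol/L

DIC = 0.132 mmol/L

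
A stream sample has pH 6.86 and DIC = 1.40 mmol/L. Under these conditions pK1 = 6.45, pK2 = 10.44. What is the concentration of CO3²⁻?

α₂ = 1 / (1 + [H⁺]/K2 + [H⁺]²/(K1K2)) = 1 / (1 + 10^+3.58 + 10^+3.17)
   = 1 / (1 + 3801.9 + 1479.1) = 1/5282.0 = 0.0001893
[CO3²⁻] = α₂ × DIC = 0.0001893 × 1.40 = 0.000265 mmol/L = 0.265 μmol/L

[CO3²⁻] = 0.265 μmol/L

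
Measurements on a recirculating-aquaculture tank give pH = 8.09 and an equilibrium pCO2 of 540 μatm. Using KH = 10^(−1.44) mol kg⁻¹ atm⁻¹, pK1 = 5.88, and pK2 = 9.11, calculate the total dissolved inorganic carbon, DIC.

[CO2*] = KH · pCO2 = 10^(−1.44) × 540×10^-6 = 1.961×10^-5 mol/kg
α₀ = 1/(1 + K1/[H⁺] + K1K2/[H⁺]²) = 1/(1 + 10^+2.21 + 10^+1.19) = 0.005597
DIC = [CO2*]/α₀ = 1.961×10^-5 / 0.005597 = 3.50 mmol/kg

DIC = 3.50 mmol/kg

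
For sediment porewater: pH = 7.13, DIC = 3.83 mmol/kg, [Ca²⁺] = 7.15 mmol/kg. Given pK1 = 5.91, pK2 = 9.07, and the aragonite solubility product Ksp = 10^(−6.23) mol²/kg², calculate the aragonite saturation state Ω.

Ω = 0.498

α₂ = 1 / (1 + [H⁺]/K2 + [H⁺]²/(K1K2)) = 1 / (1 + 10^+1.94 + 10^+0.72)
   = 1 / (1 + 87.096 + 5.2481) = 1/93.344 = 0.01071
[CO3²⁻] = α₂ × DIC = 0.01071 × 3.83 = 0.04103 mmol/kg
Ksp = 10^(−6.23) = 5.888×10^-7
Ω = [Ca²⁺][CO3²⁻]/Ksp = (7.15×10^-3)(4.103×10^-5) / 5.888×10^-7 = 0.498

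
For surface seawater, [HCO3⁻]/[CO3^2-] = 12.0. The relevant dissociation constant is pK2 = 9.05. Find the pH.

From K2 = [H⁺][CO3^2-]/[HCO3⁻]:  pH = pK2 − log₁₀([HCO3⁻]/[CO3^2-])
log₁₀(12.0) = +1.079
pH = 9.05 − (+1.079) = 7.97

pH = 7.97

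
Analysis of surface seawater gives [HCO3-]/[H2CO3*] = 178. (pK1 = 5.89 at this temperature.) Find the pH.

From K1 = [H⁺][HCO3-]/[H2CO3*]:  pH = pK1 + log₁₀([HCO3-]/[H2CO3*])
log₁₀(178) = +2.250
pH = 5.89 + (+2.250) = 8.14

pH = 8.14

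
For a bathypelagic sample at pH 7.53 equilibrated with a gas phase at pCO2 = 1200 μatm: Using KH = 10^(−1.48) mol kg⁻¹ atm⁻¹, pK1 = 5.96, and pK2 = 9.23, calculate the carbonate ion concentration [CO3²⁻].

[CO3²⁻] = 0.0295 mmol/kg

[CO2*] = KH · pCO2 = 10^(−1.48) × 1200×10^-6 = 3.974×10^-5 mol/kg
α₀ = 1/(1 + K1/[H⁺] + K1K2/[H⁺]²) = 1/(1 + 10^+1.57 + 10^-0.13) = 0.02571
DIC = [CO2*]/α₀ = 3.974×10^-5 / 0.02571 = 1.546 mmol/kg
[CO3²⁻] = α₂·DIC; α₂ = 0.01906, so [CO3²⁻] = 0.01906 × 1.546 = 0.0295 mmol/kg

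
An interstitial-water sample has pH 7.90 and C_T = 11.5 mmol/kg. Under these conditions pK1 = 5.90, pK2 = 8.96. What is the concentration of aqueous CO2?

[CO2*] = 0.105 mmol/kg

α₀ = 1 / (1 + K1/[H⁺] + K1K2/[H⁺]²) = 1 / (1 + 10^+2.00 + 10^+0.94)
   = 1 / (1 + 100.00 + 8.7096) = 1/109.71 = 0.009115
[CO2*] = α₀ × DIC = 0.009115 × 11.5 = 0.105 mmol/kg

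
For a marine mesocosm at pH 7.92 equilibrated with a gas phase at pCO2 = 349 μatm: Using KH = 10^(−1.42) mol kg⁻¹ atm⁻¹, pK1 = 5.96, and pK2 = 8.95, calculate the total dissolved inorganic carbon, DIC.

[CO2*] = KH · pCO2 = 10^(−1.42) × 349×10^-6 = 1.327×10^-5 mol/kg
α₀ = 1/(1 + K1/[H⁺] + K1K2/[H⁺]²) = 1/(1 + 10^+1.96 + 10^+0.93) = 0.009929
DIC = [CO2*]/α₀ = 1.327×10^-5 / 0.009929 = 1.34 mmol/kg

DIC = 1.34 mmol/kg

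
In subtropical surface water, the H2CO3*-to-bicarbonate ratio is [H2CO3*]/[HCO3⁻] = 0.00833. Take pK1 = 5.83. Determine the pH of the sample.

pH = 7.91

From K1 = [H⁺][HCO3⁻]/[H2CO3*]:  pH = pK1 − log₁₀([H2CO3*]/[HCO3⁻])
log₁₀(0.00833) = -2.079
pH = 5.83 − (-2.079) = 7.91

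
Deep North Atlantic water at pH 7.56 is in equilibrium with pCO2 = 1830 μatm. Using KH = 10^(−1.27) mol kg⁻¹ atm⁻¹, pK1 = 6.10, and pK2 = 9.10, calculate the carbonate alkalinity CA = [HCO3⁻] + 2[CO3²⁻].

CA = 3.00 mmol/kg

[CO2*] = KH · pCO2 = 10^(−1.27) × 1830×10^-6 = 9.828×10^-5 mol/kg
α₀ = 1/(1 + K1/[H⁺] + K1K2/[H⁺]²) = 1/(1 + 10^+1.46 + 10^-0.08) = 0.03260
DIC = [CO2*]/α₀ = 9.828×10^-5 / 0.03260 = 3.014 mmol/kg
CA = (α₁ + 2α₂)·DIC = (0.9403 + 2×0.02712) × 3.014 = 3.00 mmol/kg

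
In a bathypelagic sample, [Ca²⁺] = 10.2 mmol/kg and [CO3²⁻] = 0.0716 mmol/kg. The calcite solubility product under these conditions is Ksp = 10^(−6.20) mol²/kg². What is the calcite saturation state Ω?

Ksp = 10^(−6.20) = 6.310×10^-7
Ω = [Ca²⁺][CO3²⁻]/Ksp = (10.2×10^-3)(0.0716×10^-3) / 6.310×10^-7 = 1.16

Ω = 1.16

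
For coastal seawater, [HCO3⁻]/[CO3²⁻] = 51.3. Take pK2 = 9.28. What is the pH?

pH = 7.57

From K2 = [H⁺][CO3²⁻]/[HCO3⁻]:  pH = pK2 − log₁₀([HCO3⁻]/[CO3²⁻])
log₁₀(51.3) = +1.710
pH = 9.28 − (+1.710) = 7.57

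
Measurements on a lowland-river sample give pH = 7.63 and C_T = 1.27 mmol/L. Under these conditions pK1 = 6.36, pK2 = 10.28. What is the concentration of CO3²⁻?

α₂ = 1 / (1 + [H⁺]/K2 + [H⁺]²/(K1K2)) = 1 / (1 + 10^+2.65 + 10^+1.38)
   = 1 / (1 + 446.68 + 23.988) = 1/471.67 = 0.002120
[CO3²⁻] = α₂ × DIC = 0.002120 × 1.27 = 0.00269 mmol/L = 2.69 μmol/L

[CO3²⁻] = 2.69 μmol/L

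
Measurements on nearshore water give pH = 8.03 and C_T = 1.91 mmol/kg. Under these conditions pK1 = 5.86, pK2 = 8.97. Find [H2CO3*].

α₀ = 1 / (1 + K1/[H⁺] + K1K2/[H⁺]²) = 1 / (1 + 10^+2.17 + 10^+1.23)
   = 1 / (1 + 147.91 + 16.982) = 1/165.89 = 0.006028
[CO2*] = α₀ × DIC = 0.006028 × 1.91 = 0.0115 mmol/kg = 11.5 μmol/kg

[CO2*] = 11.5 μmol/kg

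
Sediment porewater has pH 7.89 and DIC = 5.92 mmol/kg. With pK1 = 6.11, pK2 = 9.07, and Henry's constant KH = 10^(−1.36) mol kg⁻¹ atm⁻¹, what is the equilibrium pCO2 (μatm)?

pCO2 = 2080 μatm

α₀ = 1 / (1 + K1/[H⁺] + K1K2/[H⁺]²) = 1 / (1 + 10^+1.78 + 10^+0.60)
   = 1 / (1 + 60.256 + 3.9811) = 1/65.237 = 0.01533
[CO2*] = α₀ × DIC = 0.01533 × 5.92 = 0.09075 mmol/kg
pCO2 = [CO2*]/KH = 9.075×10^-5 / 4.365×10^-2 = 2080 μatm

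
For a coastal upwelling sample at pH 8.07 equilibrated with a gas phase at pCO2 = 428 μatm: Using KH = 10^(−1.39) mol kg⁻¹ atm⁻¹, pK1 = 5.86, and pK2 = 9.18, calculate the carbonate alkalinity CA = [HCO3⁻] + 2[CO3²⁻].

[CO2*] = KH · pCO2 = 10^(−1.39) × 428×10^-6 = 1.744×10^-5 mol/kg
α₀ = 1/(1 + K1/[H⁺] + K1K2/[H⁺]²) = 1/(1 + 10^+2.21 + 10^+1.10) = 0.005689
DIC = [CO2*]/α₀ = 1.744×10^-5 / 0.005689 = 3.065 mmol/kg
CA = (α₁ + 2α₂)·DIC = (0.9227 + 2×0.07162) × 3.065 = 3.27 mmol/kg

CA = 3.27 mmol/kg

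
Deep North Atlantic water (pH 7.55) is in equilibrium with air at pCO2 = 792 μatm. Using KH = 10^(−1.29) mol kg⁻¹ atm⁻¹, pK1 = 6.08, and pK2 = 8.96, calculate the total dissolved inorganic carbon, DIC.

DIC = 1.29 mmol/kg

[CO2*] = KH · pCO2 = 10^(−1.29) × 792×10^-6 = 4.062×10^-5 mol/kg
α₀ = 1/(1 + K1/[H⁺] + K1K2/[H⁺]²) = 1/(1 + 10^+1.47 + 10^+0.06) = 0.03159
DIC = [CO2*]/α₀ = 4.062×10^-5 / 0.03159 = 1.29 mmol/kg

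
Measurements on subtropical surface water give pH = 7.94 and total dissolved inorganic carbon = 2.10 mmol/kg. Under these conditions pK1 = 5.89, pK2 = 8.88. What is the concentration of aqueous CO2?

[CO2*] = 16.7 μmol/kg

α₀ = 1 / (1 + K1/[H⁺] + K1K2/[H⁺]²) = 1 / (1 + 10^+2.05 + 10^+1.11)
   = 1 / (1 + 112.20 + 12.882) = 1/126.08 = 0.007931
[CO2*] = α₀ × DIC = 0.007931 × 2.10 = 0.0167 mmol/kg = 16.7 μmol/kg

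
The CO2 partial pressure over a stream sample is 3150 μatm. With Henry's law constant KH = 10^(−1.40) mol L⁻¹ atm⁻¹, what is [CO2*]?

KH = 10^(−1.40) = 3.981×10^-2 mol L⁻¹ atm⁻¹
[CO2*] = KH · pCO2 = 3.981×10^-2 × 3150×10^-6 atm = 1.25×10^-4 mol/L

[CO2*] = 125 μmol/L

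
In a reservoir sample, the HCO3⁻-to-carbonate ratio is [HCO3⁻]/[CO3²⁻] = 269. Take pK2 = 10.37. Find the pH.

From K2 = [H⁺][CO3²⁻]/[HCO3⁻]:  pH = pK2 − log₁₀([HCO3⁻]/[CO3²⁻])
log₁₀(269) = +2.430
pH = 10.37 − (+2.430) = 7.94

pH = 7.94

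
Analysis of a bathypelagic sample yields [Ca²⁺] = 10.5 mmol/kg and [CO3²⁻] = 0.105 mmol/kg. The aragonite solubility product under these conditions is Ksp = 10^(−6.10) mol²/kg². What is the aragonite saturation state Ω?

Ω = 1.39

Ksp = 10^(−6.10) = 7.943×10^-7
Ω = [Ca²⁺][CO3²⁻]/Ksp = (10.5×10^-3)(0.105×10^-3) / 7.943×10^-7 = 1.39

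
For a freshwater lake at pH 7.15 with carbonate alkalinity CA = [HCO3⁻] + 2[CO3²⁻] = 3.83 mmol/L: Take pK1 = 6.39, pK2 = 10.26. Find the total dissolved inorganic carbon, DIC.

DIC = 4.49 mmol/L

CA = [HCO3⁻] + 2[CO3²⁻] = (α₁ + 2α₂)·DIC
At pH 7.15: [H⁺]/K1 = 10^-0.76 = 0.17378, K2/[H⁺] = 10^-3.11 = 0.00077625
α₁ = 1/(1 + 0.17378 + 0.00077625) = 1/1.1746 = 0.8514; α₂ = α₁·K2/[H⁺] = 0.0006609
α₁ + 2α₂ = 0.8527
DIC = CA / (α₁ + 2α₂) = 3.83 / 0.8527 = 4.49 mmol/L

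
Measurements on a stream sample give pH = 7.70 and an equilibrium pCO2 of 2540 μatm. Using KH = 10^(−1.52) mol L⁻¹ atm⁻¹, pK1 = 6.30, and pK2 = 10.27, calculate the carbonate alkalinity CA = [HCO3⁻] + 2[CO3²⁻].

[CO2*] = KH · pCO2 = 10^(−1.52) × 2540×10^-6 = 7.671×10^-5 mol/L
α₀ = 1/(1 + K1/[H⁺] + K1K2/[H⁺]²) = 1/(1 + 10^+1.40 + 10^-1.17) = 0.03819
DIC = [CO2*]/α₀ = 7.671×10^-5 / 0.03819 = 2.009 mmol/L
CA = (α₁ + 2α₂)·DIC = (0.9592 + 2×0.002582) × 2.009 = 1.94 mmol/L

CA = 1.94 mmol/L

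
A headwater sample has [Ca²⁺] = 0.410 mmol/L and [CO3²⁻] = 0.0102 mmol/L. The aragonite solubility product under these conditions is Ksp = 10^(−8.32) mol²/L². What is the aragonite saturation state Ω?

Ω = 0.874

Ksp = 10^(−8.32) = 4.786×10^-9
Ω = [Ca²⁺][CO3²⁻]/Ksp = (0.410×10^-3)(0.0102×10^-3) / 4.786×10^-9 = 0.874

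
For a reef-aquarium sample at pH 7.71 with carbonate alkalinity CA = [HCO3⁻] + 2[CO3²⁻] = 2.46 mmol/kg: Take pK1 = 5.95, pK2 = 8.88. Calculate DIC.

DIC = 2.35 mmol/kg

CA = [HCO3⁻] + 2[CO3²⁻] = (α₁ + 2α₂)·DIC
At pH 7.71: [H⁺]/K1 = 10^-1.76 = 0.017378, K2/[H⁺] = 10^-1.17 = 0.067608
α₁ = 1/(1 + 0.017378 + 0.067608) = 1/1.0850 = 0.9217; α₂ = α₁·K2/[H⁺] = 0.06231
α₁ + 2α₂ = 1.0463
DIC = CA / (α₁ + 2α₂) = 2.46 / 1.0463 = 2.35 mmol/kg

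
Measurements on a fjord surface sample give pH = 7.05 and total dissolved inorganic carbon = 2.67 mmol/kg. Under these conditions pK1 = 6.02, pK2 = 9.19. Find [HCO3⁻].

α₁ = 1 / (1 + [H⁺]/K1 + K2/[H⁺]) = 1 / (1 + 10^-1.03 + 10^-2.14)
   = 1 / (1 + 0.093325 + 0.0072444) = 1/1.1006 = 0.9086
[HCO3⁻] = α₁ × DIC = 0.9086 × 2.67 = 2.43 mmol/kg

[HCO3⁻] = 2.43 mmol/kg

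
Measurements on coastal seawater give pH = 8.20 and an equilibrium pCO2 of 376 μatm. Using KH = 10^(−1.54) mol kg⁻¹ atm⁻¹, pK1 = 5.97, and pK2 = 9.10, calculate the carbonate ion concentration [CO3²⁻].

[CO2*] = KH · pCO2 = 10^(−1.54) × 376×10^-6 = 1.084×10^-5 mol/kg
α₀ = 1/(1 + K1/[H⁺] + K1K2/[H⁺]²) = 1/(1 + 10^+2.23 + 10^+1.33) = 0.005203
DIC = [CO2*]/α₀ = 1.084×10^-5 / 0.005203 = 2.084 mmol/kg
[CO3²⁻] = α₂·DIC; α₂ = 0.1112, so [CO3²⁻] = 0.1112 × 2.084 = 0.232 mmol/kg

[CO3²⁻] = 0.232 mmol/kg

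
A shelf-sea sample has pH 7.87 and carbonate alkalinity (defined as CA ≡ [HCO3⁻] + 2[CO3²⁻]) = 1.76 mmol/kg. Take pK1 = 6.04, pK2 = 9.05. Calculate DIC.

CA = [HCO3⁻] + 2[CO3²⁻] = (α₁ + 2α₂)·DIC
At pH 7.87: [H⁺]/K1 = 10^-1.83 = 0.014791, K2/[H⁺] = 10^-1.18 = 0.066069
α₁ = 1/(1 + 0.014791 + 0.066069) = 1/1.0809 = 0.9252; α₂ = α₁·K2/[H⁺] = 0.06113
α₁ + 2α₂ = 1.0474
DIC = CA / (α₁ + 2α₂) = 1.76 / 1.0474 = 1.68 mmol/kg

DIC = 1.68 mmol/kg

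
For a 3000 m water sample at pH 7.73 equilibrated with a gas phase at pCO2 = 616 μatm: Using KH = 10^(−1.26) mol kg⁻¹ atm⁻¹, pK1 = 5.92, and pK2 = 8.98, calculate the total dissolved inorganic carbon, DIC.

DIC = 2.34 mmol/kg

[CO2*] = KH · pCO2 = 10^(−1.26) × 616×10^-6 = 3.385×10^-5 mol/kg
α₀ = 1/(1 + K1/[H⁺] + K1K2/[H⁺]²) = 1/(1 + 10^+1.81 + 10^+0.56) = 0.01445
DIC = [CO2*]/α₀ = 3.385×10^-5 / 0.01445 = 2.34 mmol/kg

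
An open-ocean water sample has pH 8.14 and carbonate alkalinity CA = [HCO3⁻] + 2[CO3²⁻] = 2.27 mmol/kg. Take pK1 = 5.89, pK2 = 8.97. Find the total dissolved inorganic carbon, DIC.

CA = [HCO3⁻] + 2[CO3²⁻] = (α₁ + 2α₂)·DIC
At pH 8.14: [H⁺]/K1 = 10^-2.25 = 0.0056234, K2/[H⁺] = 10^-0.83 = 0.14791
α₁ = 1/(1 + 0.0056234 + 0.14791) = 1/1.1535 = 0.8669; α₂ = α₁·K2/[H⁺] = 0.1282
α₁ + 2α₂ = 1.1233
DIC = CA / (α₁ + 2α₂) = 2.27 / 1.1233 = 2.02 mmol/kg

DIC = 2.02 mmol/kg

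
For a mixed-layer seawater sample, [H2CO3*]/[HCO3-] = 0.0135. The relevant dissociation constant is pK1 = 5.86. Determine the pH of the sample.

pH = 7.73

From K1 = [H⁺][HCO3-]/[H2CO3*]:  pH = pK1 − log₁₀([H2CO3*]/[HCO3-])
log₁₀(0.0135) = -1.870
pH = 5.86 − (-1.870) = 7.73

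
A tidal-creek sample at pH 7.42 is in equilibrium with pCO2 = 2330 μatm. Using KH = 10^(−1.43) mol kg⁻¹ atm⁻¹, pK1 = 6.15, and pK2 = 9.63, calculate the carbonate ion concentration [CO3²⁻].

[CO2*] = KH · pCO2 = 10^(−1.43) × 2330×10^-6 = 8.657×10^-5 mol/kg
α₀ = 1/(1 + K1/[H⁺] + K1K2/[H⁺]²) = 1/(1 + 10^+1.27 + 10^-0.94) = 0.05067
DIC = [CO2*]/α₀ = 8.657×10^-5 / 0.05067 = 1.708 mmol/kg
[CO3²⁻] = α₂·DIC; α₂ = 0.005818, so [CO3²⁻] = 0.005818 × 1.708 = 0.00994 mmol/kg = 9.94 μmol/kg

[CO3²⁻] = 9.94 μmol/kg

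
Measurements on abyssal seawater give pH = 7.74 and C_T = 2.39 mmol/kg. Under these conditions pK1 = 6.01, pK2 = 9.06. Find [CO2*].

[CO2*] = 0.0417 mmol/kg

α₀ = 1 / (1 + K1/[H⁺] + K1K2/[H⁺]²) = 1 / (1 + 10^+1.73 + 10^+0.41)
   = 1 / (1 + 53.703 + 2.5704) = 1/57.274 = 0.01746
[CO2*] = α₀ × DIC = 0.01746 × 2.39 = 0.0417 mmol/kg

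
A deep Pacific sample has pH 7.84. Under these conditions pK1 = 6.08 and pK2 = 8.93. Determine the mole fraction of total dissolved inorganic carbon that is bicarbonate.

α₁ = 1 / (1 + [H⁺]/K1 + K2/[H⁺]) = 1 / (1 + 10^-1.76 + 10^-1.09)
   = 1 / (1 + 0.017378 + 0.081283) = 1/1.0987 = 0.9102

α₁ = 0.910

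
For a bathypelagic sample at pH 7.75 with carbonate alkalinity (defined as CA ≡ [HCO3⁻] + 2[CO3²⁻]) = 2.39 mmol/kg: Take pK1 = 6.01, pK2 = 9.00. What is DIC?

CA = [HCO3⁻] + 2[CO3²⁻] = (α₁ + 2α₂)·DIC
At pH 7.75: [H⁺]/K1 = 10^-1.74 = 0.018197, K2/[H⁺] = 10^-1.25 = 0.056234
α₁ = 1/(1 + 0.018197 + 0.056234) = 1/1.0744 = 0.9307; α₂ = α₁·K2/[H⁺] = 0.05234
α₁ + 2α₂ = 1.0354
DIC = CA / (α₁ + 2α₂) = 2.39 / 1.0354 = 2.31 mmol/kg

DIC = 2.31 mmol/kg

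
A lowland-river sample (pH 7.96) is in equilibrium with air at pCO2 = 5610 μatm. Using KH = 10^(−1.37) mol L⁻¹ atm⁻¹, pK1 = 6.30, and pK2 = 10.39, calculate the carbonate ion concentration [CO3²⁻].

[CO3²⁻] = 0.0406 mmol/L

[CO2*] = KH · pCO2 = 10^(−1.37) × 5610×10^-6 = 2.393×10^-4 mol/L
α₀ = 1/(1 + K1/[H⁺] + K1K2/[H⁺]²) = 1/(1 + 10^+1.66 + 10^-0.77) = 0.02133
DIC = [CO2*]/α₀ = 2.393×10^-4 / 0.02133 = 11.22 mmol/L
[CO3²⁻] = α₂·DIC; α₂ = 0.003623, so [CO3²⁻] = 0.003623 × 11.22 = 0.0406 mmol/L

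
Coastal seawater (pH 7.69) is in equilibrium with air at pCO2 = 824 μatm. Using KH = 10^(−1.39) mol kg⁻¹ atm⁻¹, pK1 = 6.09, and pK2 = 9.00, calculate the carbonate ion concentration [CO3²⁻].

[CO2*] = KH · pCO2 = 10^(−1.39) × 824×10^-6 = 3.357×10^-5 mol/kg
α₀ = 1/(1 + K1/[H⁺] + K1K2/[H⁺]²) = 1/(1 + 10^+1.60 + 10^+0.29) = 0.02339
DIC = [CO2*]/α₀ = 3.357×10^-5 / 0.02339 = 1.435 mmol/kg
[CO3²⁻] = α₂·DIC; α₂ = 0.04560, so [CO3²⁻] = 0.04560 × 1.435 = 0.0655 mmol/kg

[CO3²⁻] = 0.0655 mmol/kg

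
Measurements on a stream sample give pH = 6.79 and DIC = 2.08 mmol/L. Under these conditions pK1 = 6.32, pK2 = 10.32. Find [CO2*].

[CO2*] = 0.526 mmol/L

α₀ = 1 / (1 + K1/[H⁺] + K1K2/[H⁺]²) = 1 / (1 + 10^+0.47 + 10^-3.06)
   = 1 / (1 + 2.9512 + 0.00087096) = 1/3.9521 = 0.2530
[CO2*] = α₀ × DIC = 0.2530 × 2.08 = 0.526 mmol/L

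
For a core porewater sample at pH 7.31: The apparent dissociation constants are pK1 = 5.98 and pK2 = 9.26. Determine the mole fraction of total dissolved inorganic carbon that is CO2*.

α₀ = 0.0442

α₀ = 1 / (1 + K1/[H⁺] + K1K2/[H⁺]²) = 1 / (1 + 10^+1.33 + 10^-0.62)
   = 1 / (1 + 21.380 + 0.23988) = 1/22.620 = 0.04421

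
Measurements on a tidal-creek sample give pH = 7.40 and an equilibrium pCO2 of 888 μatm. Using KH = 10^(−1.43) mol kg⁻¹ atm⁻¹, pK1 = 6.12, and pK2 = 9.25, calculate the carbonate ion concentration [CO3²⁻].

[CO3²⁻] = 8.88 μmol/kg

[CO2*] = KH · pCO2 = 10^(−1.43) × 888×10^-6 = 3.299×10^-5 mol/kg
α₀ = 1/(1 + K1/[H⁺] + K1K2/[H⁺]²) = 1/(1 + 10^+1.28 + 10^-0.57) = 0.04920
DIC = [CO2*]/α₀ = 3.299×10^-5 / 0.04920 = 0.6705 mmol/kg
[CO3²⁻] = α₂·DIC; α₂ = 0.01324, so [CO3²⁻] = 0.01324 × 0.6705 = 0.00888 mmol/kg = 8.88 μmol/kg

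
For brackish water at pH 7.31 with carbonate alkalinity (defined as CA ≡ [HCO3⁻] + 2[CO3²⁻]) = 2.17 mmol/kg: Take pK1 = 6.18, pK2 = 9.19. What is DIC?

CA = [HCO3⁻] + 2[CO3²⁻] = (α₁ + 2α₂)·DIC
At pH 7.31: [H⁺]/K1 = 10^-1.13 = 0.074131, K2/[H⁺] = 10^-1.88 = 0.013183
α₁ = 1/(1 + 0.074131 + 0.013183) = 1/1.0873 = 0.9197; α₂ = α₁·K2/[H⁺] = 0.01212
α₁ + 2α₂ = 0.9439
DIC = CA / (α₁ + 2α₂) = 2.17 / 0.9439 = 2.30 mmol/kg

DIC = 2.30 mmol/kg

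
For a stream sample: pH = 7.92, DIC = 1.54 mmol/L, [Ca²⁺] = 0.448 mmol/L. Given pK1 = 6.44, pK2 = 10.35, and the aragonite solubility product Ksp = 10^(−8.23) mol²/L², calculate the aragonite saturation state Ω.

α₂ = 1 / (1 + [H⁺]/K2 + [H⁺]²/(K1K2)) = 1 / (1 + 10^+2.43 + 10^+0.95)
   = 1 / (1 + 269.15 + 8.9125) = 1/279.07 = 0.003583
[CO3²⁻] = α₂ × DIC = 0.003583 × 1.54 = 0.005518 mmol/L = 5.518 μmol/L
Ksp = 10^(−8.23) = 5.888×10^-9
Ω = [Ca²⁺][CO3²⁻]/Ksp = (0.448×10^-3)(5.518×10^-6) / 5.888×10^-9 = 0.420

Ω = 0.420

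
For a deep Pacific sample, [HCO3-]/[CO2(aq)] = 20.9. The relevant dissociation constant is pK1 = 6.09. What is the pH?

pH = 7.41

From K1 = [H⁺][HCO3-]/[CO2(aq)]:  pH = pK1 + log₁₀([HCO3-]/[CO2(aq)])
log₁₀(20.9) = +1.320
pH = 6.09 + (+1.320) = 7.41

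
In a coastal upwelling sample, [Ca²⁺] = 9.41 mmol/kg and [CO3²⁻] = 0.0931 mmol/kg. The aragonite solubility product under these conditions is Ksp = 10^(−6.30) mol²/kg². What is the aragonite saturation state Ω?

Ksp = 10^(−6.30) = 5.012×10^-7
Ω = [Ca²⁺][CO3²⁻]/Ksp = (9.41×10^-3)(0.0931×10^-3) / 5.012×10^-7 = 1.75

Ω = 1.75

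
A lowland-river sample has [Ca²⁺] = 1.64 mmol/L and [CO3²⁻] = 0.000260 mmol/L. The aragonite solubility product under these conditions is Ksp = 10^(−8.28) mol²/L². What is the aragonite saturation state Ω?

Ω = 0.0812

Ksp = 10^(−8.28) = 5.248×10^-9
Ω = [Ca²⁺][CO3²⁻]/Ksp = (1.64×10^-3)(0.000260×10^-3) / 5.248×10^-9 = 0.0812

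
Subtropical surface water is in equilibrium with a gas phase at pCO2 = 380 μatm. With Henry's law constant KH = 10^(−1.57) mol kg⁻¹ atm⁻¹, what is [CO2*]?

KH = 10^(−1.57) = 2.692×10^-2 mol kg⁻¹ atm⁻¹
[CO2*] = KH · pCO2 = 2.692×10^-2 × 380×10^-6 atm = 1.02×10^-5 mol/kg

[CO2*] = 10.2 μmol/kg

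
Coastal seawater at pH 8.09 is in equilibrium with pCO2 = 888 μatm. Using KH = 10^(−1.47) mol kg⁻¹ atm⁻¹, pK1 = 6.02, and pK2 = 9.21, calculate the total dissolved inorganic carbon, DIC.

[CO2*] = KH · pCO2 = 10^(−1.47) × 888×10^-6 = 3.009×10^-5 mol/kg
α₀ = 1/(1 + K1/[H⁺] + K1K2/[H⁺]²) = 1/(1 + 10^+2.07 + 10^+0.95) = 0.007849
DIC = [CO2*]/α₀ = 3.009×10^-5 / 0.007849 = 3.83 mmol/kg

DIC = 3.83 mmol/kg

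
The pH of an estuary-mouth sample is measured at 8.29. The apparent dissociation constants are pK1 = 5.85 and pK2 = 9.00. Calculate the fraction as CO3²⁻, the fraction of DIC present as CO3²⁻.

α₂ = 1 / (1 + [H⁺]/K2 + [H⁺]²/(K1K2)) = 1 / (1 + 10^+0.71 + 10^-1.73)
   = 1 / (1 + 5.1286 + 0.018621) = 1/6.1472 = 0.1627

α₂ = 0.163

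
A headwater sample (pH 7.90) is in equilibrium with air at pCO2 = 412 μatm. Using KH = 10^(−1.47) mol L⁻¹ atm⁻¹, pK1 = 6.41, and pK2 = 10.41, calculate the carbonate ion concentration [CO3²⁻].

[CO2*] = KH · pCO2 = 10^(−1.47) × 412×10^-6 = 1.396×10^-5 mol/L
α₀ = 1/(1 + K1/[H⁺] + K1K2/[H⁺]²) = 1/(1 + 10^+1.49 + 10^-1.02) = 0.03125
DIC = [CO2*]/α₀ = 1.396×10^-5 / 0.03125 = 0.4467 mmol/L
[CO3²⁻] = α₂·DIC; α₂ = 0.002984, so [CO3²⁻] = 0.002984 × 0.4467 = 0.00133 mmol/L = 1.33 μmol/L

[CO3²⁻] = 1.33 μmol/L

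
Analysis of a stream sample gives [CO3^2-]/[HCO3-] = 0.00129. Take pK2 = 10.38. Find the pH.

pH = 7.49

From K2 = [H⁺][CO3^2-]/[HCO3-]:  pH = pK2 + log₁₀([CO3^2-]/[HCO3-])
log₁₀(0.00129) = -2.889
pH = 10.38 + (-2.889) = 7.49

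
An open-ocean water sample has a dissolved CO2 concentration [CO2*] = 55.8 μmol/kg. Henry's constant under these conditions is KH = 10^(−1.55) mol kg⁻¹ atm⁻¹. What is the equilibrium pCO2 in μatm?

KH = 10^(−1.55) = 2.818×10^-2 mol kg⁻¹ atm⁻¹
pCO2 = [CO2*]/KH = 55.8×10^-6 / 2.818×10^-2 = 1.98×10^-3 atm = 1980 μatm

pCO2 = 1980 μatm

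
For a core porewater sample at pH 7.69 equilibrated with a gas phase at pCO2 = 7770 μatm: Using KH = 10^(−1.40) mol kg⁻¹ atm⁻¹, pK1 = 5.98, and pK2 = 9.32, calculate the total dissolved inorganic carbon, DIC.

[CO2*] = KH · pCO2 = 10^(−1.40) × 7770×10^-6 = 3.093×10^-4 mol/kg
α₀ = 1/(1 + K1/[H⁺] + K1K2/[H⁺]²) = 1/(1 + 10^+1.71 + 10^+0.08) = 0.01870
DIC = [CO2*]/α₀ = 3.093×10^-4 / 0.01870 = 16.5 mmol/kg

DIC = 16.5 mmol/kg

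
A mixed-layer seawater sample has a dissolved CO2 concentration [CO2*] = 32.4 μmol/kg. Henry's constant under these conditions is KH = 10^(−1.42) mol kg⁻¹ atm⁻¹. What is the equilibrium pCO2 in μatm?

KH = 10^(−1.42) = 3.802×10^-2 mol kg⁻¹ atm⁻¹
pCO2 = [CO2*]/KH = 32.4×10^-6 / 3.802×10^-2 = 8.52×10^-4 atm = 852 μatm

pCO2 = 852 μatm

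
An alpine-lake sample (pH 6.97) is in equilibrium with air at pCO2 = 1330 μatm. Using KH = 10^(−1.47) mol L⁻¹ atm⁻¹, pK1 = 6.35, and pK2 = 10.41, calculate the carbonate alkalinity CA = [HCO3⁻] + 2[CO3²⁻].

[CO2*] = KH · pCO2 = 10^(−1.47) × 1330×10^-6 = 4.507×10^-5 mol/L
α₀ = 1/(1 + K1/[H⁺] + K1K2/[H⁺]²) = 1/(1 + 10^+0.62 + 10^-2.82) = 0.1934
DIC = [CO2*]/α₀ = 4.507×10^-5 / 0.1934 = 0.2330 mmol/L
CA = (α₁ + 2α₂)·DIC = (0.8063 + 2×0.0002927) × 0.2330 = 0.188 mmol/L

CA = 0.188 mmol/L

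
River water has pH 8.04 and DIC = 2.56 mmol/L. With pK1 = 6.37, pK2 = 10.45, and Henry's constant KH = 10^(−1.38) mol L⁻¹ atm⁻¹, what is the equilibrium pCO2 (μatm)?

α₀ = 1 / (1 + K1/[H⁺] + K1K2/[H⁺]²) = 1 / (1 + 10^+1.67 + 10^-0.74)
   = 1 / (1 + 46.774 + 0.18197) = 1/47.955 = 0.02085
[CO2*] = α₀ × DIC = 0.02085 × 2.56 = 0.05338 mmol/L
pCO2 = [CO2*]/KH = 5.338×10^-5 / 4.169×10^-2 = 1280 μatm

pCO2 = 1280 μatm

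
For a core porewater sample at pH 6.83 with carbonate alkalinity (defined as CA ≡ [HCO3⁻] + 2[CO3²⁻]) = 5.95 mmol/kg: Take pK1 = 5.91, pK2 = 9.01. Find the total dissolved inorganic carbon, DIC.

CA = [HCO3⁻] + 2[CO3²⁻] = (α₁ + 2α₂)·DIC
At pH 6.83: [H⁺]/K1 = 10^-0.92 = 0.12023, K2/[H⁺] = 10^-2.18 = 0.0066069
α₁ = 1/(1 + 0.12023 + 0.0066069) = 1/1.1268 = 0.8874; α₂ = α₁·K2/[H⁺] = 0.005863
α₁ + 2α₂ = 0.8992
DIC = CA / (α₁ + 2α₂) = 5.95 / 0.8992 = 6.62 mmol/kg

DIC = 6.62 mmol/kg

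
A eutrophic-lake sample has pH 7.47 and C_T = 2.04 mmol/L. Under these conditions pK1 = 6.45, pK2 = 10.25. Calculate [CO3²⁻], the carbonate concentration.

[CO3²⁻] = 3.09 μmol/L

α₂ = 1 / (1 + [H⁺]/K2 + [H⁺]²/(K1K2)) = 1 / (1 + 10^+2.78 + 10^+1.76)
   = 1 / (1 + 602.56 + 57.544) = 1/661.10 = 0.001513
[CO3²⁻] = α₂ × DIC = 0.001513 × 2.04 = 0.00309 mmol/L = 3.09 μmol/L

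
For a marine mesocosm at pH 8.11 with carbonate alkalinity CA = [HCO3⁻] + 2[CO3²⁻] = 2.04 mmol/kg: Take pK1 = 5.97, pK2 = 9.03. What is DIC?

DIC = 1.85 mmol/kg

CA = [HCO3⁻] + 2[CO3²⁻] = (α₁ + 2α₂)·DIC
At pH 8.11: [H⁺]/K1 = 10^-2.14 = 0.0072444, K2/[H⁺] = 10^-0.92 = 0.12023
α₁ = 1/(1 + 0.0072444 + 0.12023) = 1/1.1275 = 0.8869; α₂ = α₁·K2/[H⁺] = 0.1066
α₁ + 2α₂ = 1.1002
DIC = CA / (α₁ + 2α₂) = 2.04 / 1.1002 = 1.85 mmol/kg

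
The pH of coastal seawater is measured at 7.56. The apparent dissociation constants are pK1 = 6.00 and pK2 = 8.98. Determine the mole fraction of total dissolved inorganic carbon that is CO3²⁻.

α₂ = 0.0357

α₂ = 1 / (1 + [H⁺]/K2 + [H⁺]²/(K1K2)) = 1 / (1 + 10^+1.42 + 10^-0.14)
   = 1 / (1 + 26.303 + 0.72444) = 1/28.027 = 0.03568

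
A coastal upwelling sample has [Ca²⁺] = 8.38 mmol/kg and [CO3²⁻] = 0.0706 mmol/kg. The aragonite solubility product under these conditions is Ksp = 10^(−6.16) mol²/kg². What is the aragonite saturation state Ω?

Ksp = 10^(−6.16) = 6.918×10^-7
Ω = [Ca²⁺][CO3²⁻]/Ksp = (8.38×10^-3)(0.0706×10^-3) / 6.918×10^-7 = 0.855

Ω = 0.855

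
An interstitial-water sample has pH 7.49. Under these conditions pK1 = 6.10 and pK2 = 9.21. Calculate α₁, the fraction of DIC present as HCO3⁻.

α₁ = 1 / (1 + [H⁺]/K1 + K2/[H⁺]) = 1 / (1 + 10^-1.39 + 10^-1.72)
   = 1 / (1 + 0.040738 + 0.019055) = 1/1.0598 = 0.9436

α₁ = 0.944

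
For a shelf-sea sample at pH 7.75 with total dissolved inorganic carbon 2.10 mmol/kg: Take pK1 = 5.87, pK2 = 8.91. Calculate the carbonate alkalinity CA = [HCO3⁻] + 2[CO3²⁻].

CA = 2.21 mmol/kg

CA = [HCO3⁻] + 2[CO3²⁻] = (α₁ + 2α₂)·DIC
At pH 7.75: [H⁺]/K1 = 10^-1.88 = 0.013183, K2/[H⁺] = 10^-1.16 = 0.069183
α₁ = 1/(1 + 0.013183 + 0.069183) = 1/1.0824 = 0.9239; α₂ = α₁·K2/[H⁺] = 0.06392
α₁ + 2α₂ = 1.0517
CA = 1.0517 × 2.10 = 2.21 mmol/kg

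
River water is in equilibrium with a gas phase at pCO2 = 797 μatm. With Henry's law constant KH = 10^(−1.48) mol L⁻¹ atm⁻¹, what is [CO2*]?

[CO2*] = 26.4 μmol/L

KH = 10^(−1.48) = 3.311×10^-2 mol L⁻¹ atm⁻¹
[CO2*] = KH · pCO2 = 3.311×10^-2 × 797×10^-6 atm = 2.64×10^-5 mol/L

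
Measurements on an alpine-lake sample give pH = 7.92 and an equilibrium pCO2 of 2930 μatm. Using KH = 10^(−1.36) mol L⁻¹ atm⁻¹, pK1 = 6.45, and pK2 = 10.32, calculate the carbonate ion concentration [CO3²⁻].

[CO3²⁻] = 15.0 μmol/L

[CO2*] = KH · pCO2 = 10^(−1.36) × 2930×10^-6 = 1.279×10^-4 mol/L
α₀ = 1/(1 + K1/[H⁺] + K1K2/[H⁺]²) = 1/(1 + 10^+1.47 + 10^-0.93) = 0.03265
DIC = [CO2*]/α₀ = 1.279×10^-4 / 0.03265 = 3.917 mmol/L
[CO3²⁻] = α₂·DIC; α₂ = 0.003836, so [CO3²⁻] = 0.003836 × 3.917 = 0.0150 mmol/L = 15.0 μmol/L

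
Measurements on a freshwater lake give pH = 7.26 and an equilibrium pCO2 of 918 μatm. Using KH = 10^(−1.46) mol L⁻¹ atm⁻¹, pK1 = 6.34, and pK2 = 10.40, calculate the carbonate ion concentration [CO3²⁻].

[CO2*] = KH · pCO2 = 10^(−1.46) × 918×10^-6 = 3.183×10^-5 mol/L
α₀ = 1/(1 + K1/[H⁺] + K1K2/[H⁺]²) = 1/(1 + 10^+0.92 + 10^-2.22) = 0.1073
DIC = [CO2*]/α₀ = 3.183×10^-5 / 0.1073 = 0.2968 mmol/L
[CO3²⁻] = α₂·DIC; α₂ = 0.0006463, so [CO3²⁻] = 0.0006463 × 0.2968 = 0.000192 mmol/L = 0.192 μmol/L

[CO3²⁻] = 0.192 μmol/L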